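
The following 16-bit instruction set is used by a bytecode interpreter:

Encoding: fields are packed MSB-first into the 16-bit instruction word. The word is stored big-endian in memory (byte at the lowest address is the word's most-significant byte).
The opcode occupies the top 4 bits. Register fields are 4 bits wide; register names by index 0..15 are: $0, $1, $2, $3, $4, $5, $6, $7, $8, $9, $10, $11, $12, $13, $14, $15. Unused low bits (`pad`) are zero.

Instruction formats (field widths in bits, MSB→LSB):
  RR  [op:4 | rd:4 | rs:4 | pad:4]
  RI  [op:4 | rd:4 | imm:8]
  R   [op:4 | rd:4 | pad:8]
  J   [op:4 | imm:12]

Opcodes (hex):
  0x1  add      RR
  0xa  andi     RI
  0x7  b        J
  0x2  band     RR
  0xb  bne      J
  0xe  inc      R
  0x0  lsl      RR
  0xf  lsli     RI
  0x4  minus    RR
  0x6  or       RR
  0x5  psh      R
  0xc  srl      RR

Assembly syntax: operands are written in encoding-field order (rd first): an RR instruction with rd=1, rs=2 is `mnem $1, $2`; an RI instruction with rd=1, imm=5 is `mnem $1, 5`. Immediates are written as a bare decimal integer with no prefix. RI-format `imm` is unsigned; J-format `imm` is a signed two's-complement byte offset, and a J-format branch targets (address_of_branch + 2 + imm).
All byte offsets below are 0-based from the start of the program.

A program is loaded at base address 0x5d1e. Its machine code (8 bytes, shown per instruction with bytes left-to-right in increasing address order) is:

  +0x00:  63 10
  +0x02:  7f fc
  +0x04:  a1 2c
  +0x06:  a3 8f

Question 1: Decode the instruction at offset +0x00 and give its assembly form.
+0x00: 63 10 ⇒ word 0x6310 (big)
  top 4b → 0x6 → or [RR]
  rd@[11:8]=0x3 ⇒ $3
  rs@[7:4]=0x1 ⇒ $1

or $3, $1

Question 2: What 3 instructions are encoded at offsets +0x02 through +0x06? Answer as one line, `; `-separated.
@+02  big-endian(7f fc) = 0x7ffc
  top 4b → 0x7 → b [J]
  imm: (w>>0)&0xfff=0xffc (s12→-4) → -4
@+04  big-endian(a1 2c) = 0xa12c
  top 4b → 0xa → andi [RI]
  rd: (w>>8)&0xf=0x1 → $1
  imm: (w>>0)&0xff=0x2c → 44
@+06  big-endian(a3 8f) = 0xa38f
  top 4b → 0xa → andi [RI]
  rd: (w>>8)&0xf=0x3 → $3
  imm: (w>>0)&0xff=0x8f → 143

b -4; andi $1, 44; andi $3, 143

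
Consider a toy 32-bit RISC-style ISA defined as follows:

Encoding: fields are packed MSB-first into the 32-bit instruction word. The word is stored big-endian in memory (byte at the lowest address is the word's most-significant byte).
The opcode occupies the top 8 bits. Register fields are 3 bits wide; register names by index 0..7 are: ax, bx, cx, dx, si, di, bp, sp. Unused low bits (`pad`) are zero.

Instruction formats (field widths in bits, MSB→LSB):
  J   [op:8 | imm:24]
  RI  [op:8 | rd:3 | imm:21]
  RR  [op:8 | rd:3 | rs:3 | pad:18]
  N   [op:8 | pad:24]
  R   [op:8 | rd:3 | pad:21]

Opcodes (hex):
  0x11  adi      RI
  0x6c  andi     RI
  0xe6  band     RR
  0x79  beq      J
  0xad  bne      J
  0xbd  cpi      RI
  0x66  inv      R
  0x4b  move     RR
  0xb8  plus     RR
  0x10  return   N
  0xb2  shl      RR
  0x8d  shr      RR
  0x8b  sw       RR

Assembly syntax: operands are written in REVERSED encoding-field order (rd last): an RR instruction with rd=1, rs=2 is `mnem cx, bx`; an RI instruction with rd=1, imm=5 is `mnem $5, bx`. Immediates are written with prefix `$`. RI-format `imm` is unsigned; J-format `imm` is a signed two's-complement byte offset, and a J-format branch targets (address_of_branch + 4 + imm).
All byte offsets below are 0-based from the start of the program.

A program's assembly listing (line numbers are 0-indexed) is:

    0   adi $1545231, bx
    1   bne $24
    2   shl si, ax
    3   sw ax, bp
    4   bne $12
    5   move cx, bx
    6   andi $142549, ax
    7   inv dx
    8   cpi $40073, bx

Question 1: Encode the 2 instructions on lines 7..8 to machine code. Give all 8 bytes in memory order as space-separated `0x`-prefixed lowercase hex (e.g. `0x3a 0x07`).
0x66 0x60 0x00 0x00 0xbd 0x20 0x9c 0x89

7. inv fields op=0x66:8|rd=3:3|pad=0:21 → word 66600000h → 66 60 00 00
8. cpi fields op=0xbd:8|rd=1:3|imm=40073:21 → word bd209c89h → bd 20 9c 89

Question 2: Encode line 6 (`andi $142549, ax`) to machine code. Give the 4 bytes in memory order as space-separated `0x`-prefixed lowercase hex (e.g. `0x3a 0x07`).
0x6c 0x02 0x2c 0xd5

line 6 (andi): pack op=0x6c:8|rd=0:3|imm=142549:21 = 0x6c022cd5; big→ 6c 02 2c d5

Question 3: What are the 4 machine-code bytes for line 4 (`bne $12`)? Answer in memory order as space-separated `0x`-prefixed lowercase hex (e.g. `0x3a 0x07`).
L4: bne op=0xad:8|imm=12:24 ⇒ 0xad00000c ⇒ big ad 00 00 0c

0xad 0x00 0x00 0x0c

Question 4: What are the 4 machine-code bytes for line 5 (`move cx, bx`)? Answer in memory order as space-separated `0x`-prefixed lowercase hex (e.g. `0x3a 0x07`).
L5: move op=0x4b:8|rd=1:3|rs=2:3|pad=0:18 ⇒ 0x4b280000 ⇒ big 4b 28 00 00

0x4b 0x28 0x00 0x00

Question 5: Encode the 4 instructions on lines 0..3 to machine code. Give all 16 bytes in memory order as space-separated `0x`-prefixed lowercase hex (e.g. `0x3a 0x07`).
0x11 0x37 0x94 0x0f 0xad 0x00 0x00 0x18 0xb2 0x10 0x00 0x00 0x8b 0xc0 0x00 0x00

0. adi fields op=0x11:8|rd=1:3|imm=1545231:21 → word 1137940fh → 11 37 94 0f
1. bne fields op=0xad:8|imm=24:24 → word ad000018h → ad 00 00 18
2. shl fields op=0xb2:8|rd=0:3|rs=4:3|pad=0:18 → word b2100000h → b2 10 00 00
3. sw fields op=0x8b:8|rd=6:3|rs=0:3|pad=0:18 → word 8bc00000h → 8b c0 00 00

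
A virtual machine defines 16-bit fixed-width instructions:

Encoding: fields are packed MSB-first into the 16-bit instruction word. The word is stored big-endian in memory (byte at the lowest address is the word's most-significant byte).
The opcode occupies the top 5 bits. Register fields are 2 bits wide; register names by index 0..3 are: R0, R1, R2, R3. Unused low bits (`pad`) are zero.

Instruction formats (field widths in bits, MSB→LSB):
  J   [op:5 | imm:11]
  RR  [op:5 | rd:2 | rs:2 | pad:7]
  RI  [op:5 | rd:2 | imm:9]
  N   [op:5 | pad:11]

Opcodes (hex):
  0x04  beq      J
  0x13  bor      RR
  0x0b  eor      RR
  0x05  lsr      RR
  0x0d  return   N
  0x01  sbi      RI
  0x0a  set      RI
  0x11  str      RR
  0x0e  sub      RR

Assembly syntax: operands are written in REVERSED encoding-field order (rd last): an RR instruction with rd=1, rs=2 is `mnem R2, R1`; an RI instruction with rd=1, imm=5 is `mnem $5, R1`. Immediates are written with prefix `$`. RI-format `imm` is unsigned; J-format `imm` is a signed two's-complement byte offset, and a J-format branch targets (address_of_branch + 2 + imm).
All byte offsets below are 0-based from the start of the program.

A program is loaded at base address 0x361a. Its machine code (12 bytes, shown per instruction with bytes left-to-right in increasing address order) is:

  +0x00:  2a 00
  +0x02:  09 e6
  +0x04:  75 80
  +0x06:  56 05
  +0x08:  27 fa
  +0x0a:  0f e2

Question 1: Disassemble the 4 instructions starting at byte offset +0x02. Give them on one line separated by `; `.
sbi $486, R0; sub R3, R2; set $5, R3; beq $-6

+0x02: 09 e6 ⇒ word 0x09e6 (big)
  op=0x09e6>>11=0x1 ⇒ sbi (RI)
  rd: (w>>9)&0x3=0x0 → R0
  imm: (w>>0)&0x1ff=0x1e6 → $486
+0x04: 75 80 ⇒ word 0x7580 (big)
  op=0x7580>>11=0xe ⇒ sub (RR)
  rd: (w>>9)&0x3=0x2 → R2
  rs: (w>>7)&0x3=0x3 → R3
+0x06: 56 05 ⇒ word 0x5605 (big)
  op=0x5605>>11=0xa ⇒ set (RI)
  rd: (w>>9)&0x3=0x3 → R3
  imm: (w>>0)&0x1ff=0x5 → $5
+0x08: 27 fa ⇒ word 0x27fa (big)
  op=0x27fa>>11=0x4 ⇒ beq (J)
  imm: (w>>0)&0x7ff=0x7fa (s11→-6) → $-6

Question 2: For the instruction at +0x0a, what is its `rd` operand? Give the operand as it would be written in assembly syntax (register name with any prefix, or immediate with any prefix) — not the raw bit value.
@+0a  big-endian(0f e2) = 0x0fe2
  top 5b → 0x1 → sbi [RI]
  [10:9] rd=3 = R3
  [8:0] imm=482 = $482

R3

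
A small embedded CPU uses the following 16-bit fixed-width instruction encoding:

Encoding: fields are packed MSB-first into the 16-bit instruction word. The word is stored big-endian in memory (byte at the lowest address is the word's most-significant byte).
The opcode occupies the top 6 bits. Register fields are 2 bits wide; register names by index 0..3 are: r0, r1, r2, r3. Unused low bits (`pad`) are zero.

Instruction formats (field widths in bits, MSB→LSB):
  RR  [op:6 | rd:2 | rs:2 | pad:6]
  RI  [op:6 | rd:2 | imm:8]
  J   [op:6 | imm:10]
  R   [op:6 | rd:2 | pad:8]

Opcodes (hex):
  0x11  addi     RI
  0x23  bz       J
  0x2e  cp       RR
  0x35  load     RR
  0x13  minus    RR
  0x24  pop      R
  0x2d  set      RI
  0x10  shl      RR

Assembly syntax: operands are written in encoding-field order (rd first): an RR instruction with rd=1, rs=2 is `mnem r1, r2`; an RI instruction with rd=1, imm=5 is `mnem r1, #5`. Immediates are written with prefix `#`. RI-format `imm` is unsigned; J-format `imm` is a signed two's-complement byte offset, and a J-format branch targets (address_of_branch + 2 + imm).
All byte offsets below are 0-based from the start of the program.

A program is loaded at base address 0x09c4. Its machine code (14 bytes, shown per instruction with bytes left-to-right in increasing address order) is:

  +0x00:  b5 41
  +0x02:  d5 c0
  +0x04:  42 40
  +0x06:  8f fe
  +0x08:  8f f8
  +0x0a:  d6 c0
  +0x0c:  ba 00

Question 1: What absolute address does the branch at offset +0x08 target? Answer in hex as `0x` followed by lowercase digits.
+0x08: 8f f8 ⇒ word 0x8ff8 (big)
  opcode bits[15:10]=0x23: bz/J
  [9:0] imm=1016 (s10→-8) = #-8
  target = base 0x09c4 + off 0x08 + 2 + imm -8 = 0x09c6

0x09c6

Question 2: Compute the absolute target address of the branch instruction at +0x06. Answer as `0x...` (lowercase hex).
@+06  big-endian(8f fe) = 0x8ffe
  top 6b → 0x23 → bz [J]
  [9:0] imm=1022 (s10→-2) = #-2
  target = base 0x09c4 + off 0x06 + 2 + imm -2 = 0x09ca

0x09ca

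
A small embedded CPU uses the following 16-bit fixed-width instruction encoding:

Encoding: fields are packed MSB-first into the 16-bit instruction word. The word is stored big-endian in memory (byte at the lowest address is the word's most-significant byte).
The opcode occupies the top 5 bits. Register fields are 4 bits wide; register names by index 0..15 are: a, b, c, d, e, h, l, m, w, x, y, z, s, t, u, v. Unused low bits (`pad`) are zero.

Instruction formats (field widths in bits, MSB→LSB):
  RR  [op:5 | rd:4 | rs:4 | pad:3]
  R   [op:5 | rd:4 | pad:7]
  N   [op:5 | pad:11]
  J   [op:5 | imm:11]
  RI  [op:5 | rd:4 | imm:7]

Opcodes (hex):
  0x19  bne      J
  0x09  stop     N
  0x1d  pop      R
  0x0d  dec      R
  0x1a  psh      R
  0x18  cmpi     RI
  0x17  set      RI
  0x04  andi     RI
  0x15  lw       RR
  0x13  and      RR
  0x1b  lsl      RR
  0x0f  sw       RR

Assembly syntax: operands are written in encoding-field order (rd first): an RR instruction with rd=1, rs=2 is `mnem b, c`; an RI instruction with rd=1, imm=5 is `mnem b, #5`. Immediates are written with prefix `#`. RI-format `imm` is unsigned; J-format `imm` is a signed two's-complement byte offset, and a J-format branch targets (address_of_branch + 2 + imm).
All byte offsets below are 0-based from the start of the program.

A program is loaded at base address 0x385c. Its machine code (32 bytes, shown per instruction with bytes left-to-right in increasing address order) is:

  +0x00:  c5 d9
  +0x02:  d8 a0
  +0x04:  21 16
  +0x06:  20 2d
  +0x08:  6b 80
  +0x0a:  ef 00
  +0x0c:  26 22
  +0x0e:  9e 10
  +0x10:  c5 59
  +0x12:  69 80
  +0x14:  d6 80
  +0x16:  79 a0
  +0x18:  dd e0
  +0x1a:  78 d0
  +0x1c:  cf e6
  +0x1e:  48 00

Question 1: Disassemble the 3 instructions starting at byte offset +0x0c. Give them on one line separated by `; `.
andi s, #34; and s, c; cmpi y, #89

+0x0c: 26 22 ⇒ word 0x2622 (big)
  op=0x2622>>11=0x4 ⇒ andi (RI)
  rd@[10:7]=0xc ⇒ s
  imm@[6:0]=0x22 ⇒ #34
+0x0e: 9e 10 ⇒ word 0x9e10 (big)
  op=0x9e10>>11=0x13 ⇒ and (RR)
  rd@[10:7]=0xc ⇒ s
  rs@[6:3]=0x2 ⇒ c
+0x10: c5 59 ⇒ word 0xc559 (big)
  op=0xc559>>11=0x18 ⇒ cmpi (RI)
  rd@[10:7]=0xa ⇒ y
  imm@[6:0]=0x59 ⇒ #89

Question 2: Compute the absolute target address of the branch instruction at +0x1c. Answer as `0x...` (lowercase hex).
0x3860

+0x1c: cf e6 ⇒ word 0xcfe6 (big)
  top 5b → 0x19 → bne [J]
  [10:0] imm=2022 (s11→-26) = #-26
  target = base 0x385c + off 0x1c + 2 + imm -26 = 0x3860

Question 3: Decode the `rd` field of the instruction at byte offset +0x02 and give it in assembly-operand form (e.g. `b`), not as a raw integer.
b

@+02  big-endian(d8 a0) = 0xd8a0
  top 5b → 0x1b → lsl [RR]
  rd: (w>>7)&0xf=0x1 → b
  rs: (w>>3)&0xf=0x4 → e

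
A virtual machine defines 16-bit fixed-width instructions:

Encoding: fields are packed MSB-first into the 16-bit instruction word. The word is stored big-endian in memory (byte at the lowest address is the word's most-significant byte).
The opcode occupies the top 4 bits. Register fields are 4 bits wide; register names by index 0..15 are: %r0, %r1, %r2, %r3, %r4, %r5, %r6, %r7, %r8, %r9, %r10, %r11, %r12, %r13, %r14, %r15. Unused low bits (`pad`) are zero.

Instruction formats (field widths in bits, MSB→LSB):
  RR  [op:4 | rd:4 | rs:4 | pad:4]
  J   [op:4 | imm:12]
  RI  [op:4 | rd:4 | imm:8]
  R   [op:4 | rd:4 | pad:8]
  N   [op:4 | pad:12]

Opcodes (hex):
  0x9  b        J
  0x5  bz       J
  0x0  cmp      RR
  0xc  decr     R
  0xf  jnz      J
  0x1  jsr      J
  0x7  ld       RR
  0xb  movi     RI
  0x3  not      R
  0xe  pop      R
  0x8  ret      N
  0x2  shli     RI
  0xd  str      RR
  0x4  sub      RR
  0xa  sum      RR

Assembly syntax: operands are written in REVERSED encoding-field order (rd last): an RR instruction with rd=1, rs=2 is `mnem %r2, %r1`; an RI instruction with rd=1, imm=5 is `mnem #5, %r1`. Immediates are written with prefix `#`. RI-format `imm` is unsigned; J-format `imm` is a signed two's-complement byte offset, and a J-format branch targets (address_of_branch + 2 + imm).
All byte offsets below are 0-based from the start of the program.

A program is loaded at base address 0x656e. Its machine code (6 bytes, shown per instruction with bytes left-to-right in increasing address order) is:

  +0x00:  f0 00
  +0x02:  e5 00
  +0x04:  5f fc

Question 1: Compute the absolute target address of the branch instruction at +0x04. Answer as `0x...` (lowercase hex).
0x6570

[04] 5f fc → 0x5ffc
  opcode bits[15:12]=0x5: bz/J
  imm: (w>>0)&0xfff=0xffc (s12→-4) → #-4
  target = base 0x656e + off 0x04 + 2 + imm -4 = 0x6570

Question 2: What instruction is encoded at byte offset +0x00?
jnz #0

+0x00: f0 00 ⇒ word 0xf000 (big)
  op=0xf000>>12=0xf ⇒ jnz (J)
  imm@[11:0]=0x0 ⇒ #0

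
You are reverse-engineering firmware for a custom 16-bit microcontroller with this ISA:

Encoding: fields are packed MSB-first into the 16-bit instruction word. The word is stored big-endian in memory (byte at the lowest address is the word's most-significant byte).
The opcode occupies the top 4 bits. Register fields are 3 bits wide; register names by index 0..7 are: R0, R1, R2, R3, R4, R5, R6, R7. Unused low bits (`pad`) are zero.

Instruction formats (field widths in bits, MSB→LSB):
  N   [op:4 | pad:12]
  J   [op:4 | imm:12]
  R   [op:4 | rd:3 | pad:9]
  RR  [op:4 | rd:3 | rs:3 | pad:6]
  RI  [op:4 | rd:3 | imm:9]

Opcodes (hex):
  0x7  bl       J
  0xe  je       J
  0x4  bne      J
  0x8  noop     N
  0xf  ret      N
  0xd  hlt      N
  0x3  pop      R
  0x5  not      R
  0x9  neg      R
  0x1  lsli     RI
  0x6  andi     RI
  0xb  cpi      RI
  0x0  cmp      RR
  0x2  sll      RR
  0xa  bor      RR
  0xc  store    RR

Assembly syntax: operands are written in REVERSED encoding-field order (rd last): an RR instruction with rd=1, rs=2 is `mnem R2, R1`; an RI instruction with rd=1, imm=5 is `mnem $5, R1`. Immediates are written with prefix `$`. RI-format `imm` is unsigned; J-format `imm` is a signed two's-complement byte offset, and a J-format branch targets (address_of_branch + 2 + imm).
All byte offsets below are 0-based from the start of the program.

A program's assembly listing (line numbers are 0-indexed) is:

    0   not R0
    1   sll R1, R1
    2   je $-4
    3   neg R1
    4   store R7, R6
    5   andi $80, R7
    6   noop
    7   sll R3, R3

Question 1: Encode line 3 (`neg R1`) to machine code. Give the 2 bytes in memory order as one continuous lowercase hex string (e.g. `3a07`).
L3: neg op=0x9:4|rd=1:3|pad=0:9 ⇒ 0x9200 ⇒ big 92 00

9200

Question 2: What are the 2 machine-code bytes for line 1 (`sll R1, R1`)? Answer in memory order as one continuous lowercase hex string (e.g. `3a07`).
1. sll fields op=0x2:4|rd=1:3|rs=1:3|pad=0:6 → word 2240h → 22 40

2240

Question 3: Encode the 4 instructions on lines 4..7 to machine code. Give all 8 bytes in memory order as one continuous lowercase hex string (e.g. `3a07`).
cdc06e50800026c0

L4: store op=0xc:4|rd=6:3|rs=7:3|pad=0:6 ⇒ 0xcdc0 ⇒ big cd c0
L5: andi op=0x6:4|rd=7:3|imm=80:9 ⇒ 0x6e50 ⇒ big 6e 50
L6: noop op=0x8:4|pad=0:12 ⇒ 0x8000 ⇒ big 80 00
L7: sll op=0x2:4|rd=3:3|rs=3:3|pad=0:6 ⇒ 0x26c0 ⇒ big 26 c0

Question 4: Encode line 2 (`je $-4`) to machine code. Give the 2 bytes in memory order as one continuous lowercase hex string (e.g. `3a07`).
effc

L2: je op=0xe:4|imm=-4:12 ⇒ 0xeffc ⇒ big ef fc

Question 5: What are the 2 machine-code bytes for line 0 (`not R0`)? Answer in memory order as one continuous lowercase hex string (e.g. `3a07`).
0. not fields op=0x5:4|rd=0:3|pad=0:9 → word 5000h → 50 00

5000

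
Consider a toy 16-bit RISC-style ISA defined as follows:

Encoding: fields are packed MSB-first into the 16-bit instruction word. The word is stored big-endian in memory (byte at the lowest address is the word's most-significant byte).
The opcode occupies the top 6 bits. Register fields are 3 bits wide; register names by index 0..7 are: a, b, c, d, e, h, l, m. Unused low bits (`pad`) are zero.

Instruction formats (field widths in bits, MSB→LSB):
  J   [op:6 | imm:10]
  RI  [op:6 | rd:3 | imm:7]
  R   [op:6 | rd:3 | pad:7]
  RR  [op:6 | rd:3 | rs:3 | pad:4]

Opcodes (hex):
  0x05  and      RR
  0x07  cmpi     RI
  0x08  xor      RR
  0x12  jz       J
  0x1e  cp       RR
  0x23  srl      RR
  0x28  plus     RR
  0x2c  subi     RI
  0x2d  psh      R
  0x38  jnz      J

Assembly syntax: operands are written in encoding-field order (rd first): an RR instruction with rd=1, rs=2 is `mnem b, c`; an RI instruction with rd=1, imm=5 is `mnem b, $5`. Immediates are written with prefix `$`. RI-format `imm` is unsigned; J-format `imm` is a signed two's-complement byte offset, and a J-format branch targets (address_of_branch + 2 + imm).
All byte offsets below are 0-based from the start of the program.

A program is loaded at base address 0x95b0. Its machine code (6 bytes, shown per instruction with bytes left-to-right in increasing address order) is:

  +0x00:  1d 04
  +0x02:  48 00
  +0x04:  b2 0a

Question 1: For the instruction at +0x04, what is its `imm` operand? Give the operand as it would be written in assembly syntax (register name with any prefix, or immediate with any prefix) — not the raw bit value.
@+04  big-endian(b2 0a) = 0xb20a
  top 6b → 0x2c → subi [RI]
  [9:7] rd=4 = e
  [6:0] imm=10 = $10

$10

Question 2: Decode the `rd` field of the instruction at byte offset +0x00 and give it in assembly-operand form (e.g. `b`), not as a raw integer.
c

@+00  big-endian(1d 04) = 0x1d04
  opcode bits[15:10]=0x7: cmpi/RI
  [9:7] rd=2 = c
  [6:0] imm=4 = $4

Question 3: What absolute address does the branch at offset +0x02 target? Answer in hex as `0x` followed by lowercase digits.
[02] 48 00 → 0x4800
  opcode bits[15:10]=0x12: jz/J
  [9:0] imm=0 = $0
  target = base 0x95b0 + off 0x02 + 2 + imm 0 = 0x95b4

0x95b4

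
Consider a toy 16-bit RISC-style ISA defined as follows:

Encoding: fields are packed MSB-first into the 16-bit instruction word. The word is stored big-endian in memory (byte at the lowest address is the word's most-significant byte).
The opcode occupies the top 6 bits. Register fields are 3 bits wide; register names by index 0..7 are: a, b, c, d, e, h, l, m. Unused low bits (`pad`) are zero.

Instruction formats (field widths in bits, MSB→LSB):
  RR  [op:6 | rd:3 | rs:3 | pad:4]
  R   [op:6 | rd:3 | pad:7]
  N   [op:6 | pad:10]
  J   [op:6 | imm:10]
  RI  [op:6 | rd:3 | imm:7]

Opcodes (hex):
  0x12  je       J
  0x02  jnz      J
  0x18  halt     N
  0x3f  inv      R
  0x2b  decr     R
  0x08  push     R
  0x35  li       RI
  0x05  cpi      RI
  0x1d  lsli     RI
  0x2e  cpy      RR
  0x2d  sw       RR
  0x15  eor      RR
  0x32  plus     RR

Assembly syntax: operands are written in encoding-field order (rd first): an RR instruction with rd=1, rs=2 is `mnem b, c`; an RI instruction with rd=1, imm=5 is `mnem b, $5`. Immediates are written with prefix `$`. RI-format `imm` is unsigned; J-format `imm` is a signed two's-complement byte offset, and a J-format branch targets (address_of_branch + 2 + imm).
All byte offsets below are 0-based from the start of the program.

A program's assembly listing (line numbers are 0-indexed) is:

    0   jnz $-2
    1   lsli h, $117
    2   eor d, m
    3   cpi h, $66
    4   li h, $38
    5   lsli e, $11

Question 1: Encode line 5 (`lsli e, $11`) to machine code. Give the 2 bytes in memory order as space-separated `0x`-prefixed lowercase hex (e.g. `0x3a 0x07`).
line 5 (lsli): pack op=0x1d:6|rd=4:3|imm=11:7 = 0x760b; big→ 76 0b

0x76 0x0b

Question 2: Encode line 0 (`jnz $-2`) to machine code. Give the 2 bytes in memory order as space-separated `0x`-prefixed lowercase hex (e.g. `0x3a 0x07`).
0. jnz fields op=0x2:6|imm=-2:10 → word 0bfeh → 0b fe

0x0b 0xfe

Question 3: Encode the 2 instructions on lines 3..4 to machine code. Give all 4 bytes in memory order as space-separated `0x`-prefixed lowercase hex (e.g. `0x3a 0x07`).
0x16 0xc2 0xd6 0xa6

L3: cpi op=0x5:6|rd=5:3|imm=66:7 ⇒ 0x16c2 ⇒ big 16 c2
L4: li op=0x35:6|rd=5:3|imm=38:7 ⇒ 0xd6a6 ⇒ big d6 a6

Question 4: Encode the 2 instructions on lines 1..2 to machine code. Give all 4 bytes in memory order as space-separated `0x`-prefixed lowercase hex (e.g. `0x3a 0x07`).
L1: lsli op=0x1d:6|rd=5:3|imm=117:7 ⇒ 0x76f5 ⇒ big 76 f5
L2: eor op=0x15:6|rd=3:3|rs=7:3|pad=0:4 ⇒ 0x55f0 ⇒ big 55 f0

0x76 0xf5 0x55 0xf0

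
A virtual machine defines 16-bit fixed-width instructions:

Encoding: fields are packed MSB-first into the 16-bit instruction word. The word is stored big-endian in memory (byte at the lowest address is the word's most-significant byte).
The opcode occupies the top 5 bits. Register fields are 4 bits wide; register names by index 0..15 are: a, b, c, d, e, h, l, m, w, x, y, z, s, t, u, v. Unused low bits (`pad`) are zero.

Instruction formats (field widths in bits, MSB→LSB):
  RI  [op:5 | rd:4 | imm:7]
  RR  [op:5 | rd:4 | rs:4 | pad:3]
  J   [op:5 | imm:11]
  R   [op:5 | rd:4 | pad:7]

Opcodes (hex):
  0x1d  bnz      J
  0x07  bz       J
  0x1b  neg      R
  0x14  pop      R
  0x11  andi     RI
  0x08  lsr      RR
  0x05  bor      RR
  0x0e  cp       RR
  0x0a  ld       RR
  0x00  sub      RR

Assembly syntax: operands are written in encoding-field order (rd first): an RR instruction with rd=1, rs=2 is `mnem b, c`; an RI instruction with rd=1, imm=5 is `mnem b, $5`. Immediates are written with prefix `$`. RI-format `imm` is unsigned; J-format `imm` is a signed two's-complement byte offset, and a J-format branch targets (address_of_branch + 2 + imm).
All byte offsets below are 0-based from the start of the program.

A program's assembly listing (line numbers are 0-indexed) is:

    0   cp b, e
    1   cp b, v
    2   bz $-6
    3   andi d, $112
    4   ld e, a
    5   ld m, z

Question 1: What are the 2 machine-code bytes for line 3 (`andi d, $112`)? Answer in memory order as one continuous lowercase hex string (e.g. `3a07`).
L3: andi op=0x11:5|rd=3:4|imm=112:7 ⇒ 0x89f0 ⇒ big 89 f0

89f0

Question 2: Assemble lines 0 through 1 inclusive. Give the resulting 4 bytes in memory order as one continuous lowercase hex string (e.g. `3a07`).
70a070f8

L0: cp op=0xe:5|rd=1:4|rs=4:4|pad=0:3 ⇒ 0x70a0 ⇒ big 70 a0
L1: cp op=0xe:5|rd=1:4|rs=15:4|pad=0:3 ⇒ 0x70f8 ⇒ big 70 f8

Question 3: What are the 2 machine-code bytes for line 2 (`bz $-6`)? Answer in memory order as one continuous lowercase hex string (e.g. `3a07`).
3ffa

line 2 (bz): pack op=0x7:5|imm=-6:11 = 0x3ffa; big→ 3f fa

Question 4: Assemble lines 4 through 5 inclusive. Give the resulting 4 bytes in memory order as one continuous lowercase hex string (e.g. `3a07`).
520053d8

L4: ld op=0xa:5|rd=4:4|rs=0:4|pad=0:3 ⇒ 0x5200 ⇒ big 52 00
L5: ld op=0xa:5|rd=7:4|rs=11:4|pad=0:3 ⇒ 0x53d8 ⇒ big 53 d8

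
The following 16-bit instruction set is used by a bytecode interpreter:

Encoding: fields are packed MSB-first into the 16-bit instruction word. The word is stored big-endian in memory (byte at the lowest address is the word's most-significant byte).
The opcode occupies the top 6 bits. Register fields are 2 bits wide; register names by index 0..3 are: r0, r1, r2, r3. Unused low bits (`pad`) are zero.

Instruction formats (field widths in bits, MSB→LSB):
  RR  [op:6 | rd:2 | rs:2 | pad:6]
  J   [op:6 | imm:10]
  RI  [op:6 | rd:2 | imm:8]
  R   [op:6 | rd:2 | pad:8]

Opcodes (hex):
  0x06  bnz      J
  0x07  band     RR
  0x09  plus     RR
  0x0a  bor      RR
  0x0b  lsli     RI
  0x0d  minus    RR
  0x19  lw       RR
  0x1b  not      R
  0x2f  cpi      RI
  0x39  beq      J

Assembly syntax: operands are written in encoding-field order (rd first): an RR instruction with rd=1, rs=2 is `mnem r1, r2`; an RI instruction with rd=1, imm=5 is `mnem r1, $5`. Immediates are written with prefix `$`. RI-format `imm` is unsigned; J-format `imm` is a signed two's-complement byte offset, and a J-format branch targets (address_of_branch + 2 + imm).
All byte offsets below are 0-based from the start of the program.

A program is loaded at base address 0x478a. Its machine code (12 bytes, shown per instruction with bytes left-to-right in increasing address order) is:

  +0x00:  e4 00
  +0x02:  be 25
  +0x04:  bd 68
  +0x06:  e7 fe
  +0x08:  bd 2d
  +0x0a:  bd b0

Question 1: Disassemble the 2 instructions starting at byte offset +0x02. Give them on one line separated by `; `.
cpi r2, $37; cpi r1, $104

@+02  big-endian(be 25) = 0xbe25
  top 6b → 0x2f → cpi [RI]
  rd: (w>>8)&0x3=0x2 → r2
  imm: (w>>0)&0xff=0x25 → $37
@+04  big-endian(bd 68) = 0xbd68
  top 6b → 0x2f → cpi [RI]
  rd: (w>>8)&0x3=0x1 → r1
  imm: (w>>0)&0xff=0x68 → $104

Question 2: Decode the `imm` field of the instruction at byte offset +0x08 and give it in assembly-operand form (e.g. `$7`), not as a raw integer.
$45

off 0x08: read bd 2d as big → 0xbd2d
  opcode bits[15:10]=0x2f: cpi/RI
  [9:8] rd=1 = r1
  [7:0] imm=45 = $45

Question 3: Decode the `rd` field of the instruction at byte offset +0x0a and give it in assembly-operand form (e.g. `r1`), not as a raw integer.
off 0x0a: read bd b0 as big → 0xbdb0
  top 6b → 0x2f → cpi [RI]
  rd: (w>>8)&0x3=0x1 → r1
  imm: (w>>0)&0xff=0xb0 → $176

r1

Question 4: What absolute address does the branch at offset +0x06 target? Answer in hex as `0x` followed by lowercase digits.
off 0x06: read e7 fe as big → 0xe7fe
  opcode bits[15:10]=0x39: beq/J
  imm@[9:0]=0x3fe (s10→-2) ⇒ $-2
  target = base 0x478a + off 0x06 + 2 + imm -2 = 0x4790

0x4790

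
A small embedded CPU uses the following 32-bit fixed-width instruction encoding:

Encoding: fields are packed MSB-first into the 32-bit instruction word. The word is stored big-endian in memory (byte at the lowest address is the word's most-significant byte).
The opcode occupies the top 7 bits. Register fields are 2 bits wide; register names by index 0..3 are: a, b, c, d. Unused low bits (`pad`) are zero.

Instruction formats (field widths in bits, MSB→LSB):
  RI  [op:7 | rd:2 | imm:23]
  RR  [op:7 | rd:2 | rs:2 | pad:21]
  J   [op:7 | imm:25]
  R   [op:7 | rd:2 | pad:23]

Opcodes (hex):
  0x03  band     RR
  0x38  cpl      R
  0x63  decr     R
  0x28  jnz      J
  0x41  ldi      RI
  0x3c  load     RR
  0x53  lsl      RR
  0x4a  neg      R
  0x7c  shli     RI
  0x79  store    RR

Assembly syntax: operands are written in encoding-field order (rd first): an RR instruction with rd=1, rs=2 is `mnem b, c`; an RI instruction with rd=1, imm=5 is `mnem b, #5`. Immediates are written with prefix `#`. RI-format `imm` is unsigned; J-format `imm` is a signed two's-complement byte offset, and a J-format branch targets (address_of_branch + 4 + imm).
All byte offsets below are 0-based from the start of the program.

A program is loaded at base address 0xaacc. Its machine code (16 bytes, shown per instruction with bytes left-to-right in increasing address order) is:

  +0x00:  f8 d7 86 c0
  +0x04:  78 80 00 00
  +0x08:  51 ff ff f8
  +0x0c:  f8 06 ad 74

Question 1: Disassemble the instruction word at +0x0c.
shli a, #437620

@+0c  big-endian(f8 06 ad 74) = 0xf806ad74
  top 7b → 0x7c → shli [RI]
  rd: (w>>23)&0x3=0x0 → a
  imm: (w>>0)&0x7fffff=0x6ad74 → #437620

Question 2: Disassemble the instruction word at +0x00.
shli b, #5736128

off 0x00: read f8 d7 86 c0 as big → 0xf8d786c0
  top 7b → 0x7c → shli [RI]
  [24:23] rd=1 = b
  [22:0] imm=5736128 = #5736128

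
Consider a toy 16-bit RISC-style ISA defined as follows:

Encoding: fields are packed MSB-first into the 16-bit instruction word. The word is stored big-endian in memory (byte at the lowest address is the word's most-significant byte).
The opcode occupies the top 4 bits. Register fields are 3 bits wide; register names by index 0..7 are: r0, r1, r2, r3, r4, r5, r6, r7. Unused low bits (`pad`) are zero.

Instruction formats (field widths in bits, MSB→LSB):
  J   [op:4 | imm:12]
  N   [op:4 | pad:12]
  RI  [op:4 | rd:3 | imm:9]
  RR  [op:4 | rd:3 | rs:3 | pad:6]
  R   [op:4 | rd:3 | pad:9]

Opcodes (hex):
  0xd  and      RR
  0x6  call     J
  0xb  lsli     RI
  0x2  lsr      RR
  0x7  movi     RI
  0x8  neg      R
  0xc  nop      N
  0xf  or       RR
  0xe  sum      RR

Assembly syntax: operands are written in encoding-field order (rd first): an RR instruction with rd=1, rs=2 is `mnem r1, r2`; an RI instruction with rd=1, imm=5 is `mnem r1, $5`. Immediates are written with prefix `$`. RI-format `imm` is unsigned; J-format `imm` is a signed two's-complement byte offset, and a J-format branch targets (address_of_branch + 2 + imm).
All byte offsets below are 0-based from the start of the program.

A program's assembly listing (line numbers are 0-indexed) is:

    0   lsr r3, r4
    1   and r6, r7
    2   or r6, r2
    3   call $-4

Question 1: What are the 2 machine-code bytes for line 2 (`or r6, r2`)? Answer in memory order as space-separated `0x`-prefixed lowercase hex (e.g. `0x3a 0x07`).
0xfc 0x80

L2: or op=0xf:4|rd=6:3|rs=2:3|pad=0:6 ⇒ 0xfc80 ⇒ big fc 80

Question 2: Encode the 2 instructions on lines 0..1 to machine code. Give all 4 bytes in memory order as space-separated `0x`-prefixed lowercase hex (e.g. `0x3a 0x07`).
line 0 (lsr): pack op=0x2:4|rd=3:3|rs=4:3|pad=0:6 = 0x2700; big→ 27 00
line 1 (and): pack op=0xd:4|rd=6:3|rs=7:3|pad=0:6 = 0xddc0; big→ dd c0

0x27 0x00 0xdd 0xc0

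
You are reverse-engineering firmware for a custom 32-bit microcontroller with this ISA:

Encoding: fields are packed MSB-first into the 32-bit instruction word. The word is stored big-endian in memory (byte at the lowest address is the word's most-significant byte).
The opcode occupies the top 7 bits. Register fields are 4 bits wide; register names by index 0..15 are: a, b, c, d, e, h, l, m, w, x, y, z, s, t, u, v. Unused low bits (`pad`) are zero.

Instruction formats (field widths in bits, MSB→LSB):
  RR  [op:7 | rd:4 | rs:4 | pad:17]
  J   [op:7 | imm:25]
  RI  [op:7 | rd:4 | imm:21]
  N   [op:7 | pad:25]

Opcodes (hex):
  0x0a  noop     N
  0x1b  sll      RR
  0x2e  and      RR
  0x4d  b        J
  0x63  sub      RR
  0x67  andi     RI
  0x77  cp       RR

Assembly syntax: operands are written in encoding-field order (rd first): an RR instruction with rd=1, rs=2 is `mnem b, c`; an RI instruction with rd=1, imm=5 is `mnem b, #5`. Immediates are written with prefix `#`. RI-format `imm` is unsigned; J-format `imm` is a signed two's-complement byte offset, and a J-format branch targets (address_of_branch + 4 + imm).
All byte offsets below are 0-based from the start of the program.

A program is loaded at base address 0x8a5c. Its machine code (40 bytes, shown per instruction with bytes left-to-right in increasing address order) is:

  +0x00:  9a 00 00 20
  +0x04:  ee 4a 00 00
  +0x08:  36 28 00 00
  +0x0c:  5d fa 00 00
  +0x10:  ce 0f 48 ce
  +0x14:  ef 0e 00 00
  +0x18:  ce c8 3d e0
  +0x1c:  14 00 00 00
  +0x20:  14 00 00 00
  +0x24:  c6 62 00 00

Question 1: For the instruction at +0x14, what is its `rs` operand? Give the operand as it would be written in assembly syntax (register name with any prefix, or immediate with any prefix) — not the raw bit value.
m

+0x14: ef 0e 00 00 ⇒ word 0xef0e0000 (big)
  top 7b → 0x77 → cp [RR]
  [24:21] rd=8 = w
  [20:17] rs=7 = m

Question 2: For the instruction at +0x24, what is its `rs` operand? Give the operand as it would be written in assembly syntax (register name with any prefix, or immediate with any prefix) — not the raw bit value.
b

[24] c6 62 00 00 → 0xc6620000
  op=0xc6620000>>25=0x63 ⇒ sub (RR)
  rd@[24:21]=0x3 ⇒ d
  rs@[20:17]=0x1 ⇒ b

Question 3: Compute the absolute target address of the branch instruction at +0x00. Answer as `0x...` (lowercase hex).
[00] 9a 00 00 20 → 0x9a000020
  op=0x9a000020>>25=0x4d ⇒ b (J)
  [24:0] imm=32 = #32
  target = base 0x8a5c + off 0x00 + 4 + imm 32 = 0x8a80

0x8a80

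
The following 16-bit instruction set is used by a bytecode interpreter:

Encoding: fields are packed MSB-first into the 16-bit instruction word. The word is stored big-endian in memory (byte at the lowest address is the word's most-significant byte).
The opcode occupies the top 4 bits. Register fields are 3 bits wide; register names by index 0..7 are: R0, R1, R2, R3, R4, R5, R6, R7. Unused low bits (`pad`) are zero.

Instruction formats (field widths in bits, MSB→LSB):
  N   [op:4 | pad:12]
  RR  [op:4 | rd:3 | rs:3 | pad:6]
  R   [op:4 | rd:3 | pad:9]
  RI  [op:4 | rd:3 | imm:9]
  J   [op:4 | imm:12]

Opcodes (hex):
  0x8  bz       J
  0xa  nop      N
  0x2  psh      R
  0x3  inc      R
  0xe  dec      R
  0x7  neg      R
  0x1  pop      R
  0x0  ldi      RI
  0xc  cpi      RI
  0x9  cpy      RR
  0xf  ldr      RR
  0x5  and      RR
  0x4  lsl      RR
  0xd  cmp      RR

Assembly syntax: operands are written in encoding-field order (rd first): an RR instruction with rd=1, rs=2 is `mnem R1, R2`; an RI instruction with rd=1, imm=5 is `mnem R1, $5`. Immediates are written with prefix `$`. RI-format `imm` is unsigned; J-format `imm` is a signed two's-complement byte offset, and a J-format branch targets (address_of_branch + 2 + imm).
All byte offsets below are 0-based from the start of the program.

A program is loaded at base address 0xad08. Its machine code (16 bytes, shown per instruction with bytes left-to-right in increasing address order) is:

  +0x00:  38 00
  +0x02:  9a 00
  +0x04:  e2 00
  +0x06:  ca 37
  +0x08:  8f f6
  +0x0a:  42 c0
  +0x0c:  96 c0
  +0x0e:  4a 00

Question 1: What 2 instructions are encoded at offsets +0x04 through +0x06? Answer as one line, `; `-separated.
off 0x04: read e2 00 as big → 0xe200
  op=0xe200>>12=0xe ⇒ dec (R)
  rd: (w>>9)&0x7=0x1 → R1
off 0x06: read ca 37 as big → 0xca37
  op=0xca37>>12=0xc ⇒ cpi (RI)
  rd: (w>>9)&0x7=0x5 → R5
  imm: (w>>0)&0x1ff=0x37 → $55

dec R1; cpi R5, $55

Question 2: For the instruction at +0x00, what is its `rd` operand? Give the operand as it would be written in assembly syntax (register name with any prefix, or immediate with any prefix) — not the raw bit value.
R4

+0x00: 38 00 ⇒ word 0x3800 (big)
  top 4b → 0x3 → inc [R]
  rd: (w>>9)&0x7=0x4 → R4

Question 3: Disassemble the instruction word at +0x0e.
lsl R5, R0

[0e] 4a 00 → 0x4a00
  op=0x4a00>>12=0x4 ⇒ lsl (RR)
  rd: (w>>9)&0x7=0x5 → R5
  rs: (w>>6)&0x7=0x0 → R0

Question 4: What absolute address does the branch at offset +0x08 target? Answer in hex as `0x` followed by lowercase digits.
0xad08

[08] 8f f6 → 0x8ff6
  top 4b → 0x8 → bz [J]
  imm: (w>>0)&0xfff=0xff6 (s12→-10) → $-10
  target = base 0xad08 + off 0x08 + 2 + imm -10 = 0xad08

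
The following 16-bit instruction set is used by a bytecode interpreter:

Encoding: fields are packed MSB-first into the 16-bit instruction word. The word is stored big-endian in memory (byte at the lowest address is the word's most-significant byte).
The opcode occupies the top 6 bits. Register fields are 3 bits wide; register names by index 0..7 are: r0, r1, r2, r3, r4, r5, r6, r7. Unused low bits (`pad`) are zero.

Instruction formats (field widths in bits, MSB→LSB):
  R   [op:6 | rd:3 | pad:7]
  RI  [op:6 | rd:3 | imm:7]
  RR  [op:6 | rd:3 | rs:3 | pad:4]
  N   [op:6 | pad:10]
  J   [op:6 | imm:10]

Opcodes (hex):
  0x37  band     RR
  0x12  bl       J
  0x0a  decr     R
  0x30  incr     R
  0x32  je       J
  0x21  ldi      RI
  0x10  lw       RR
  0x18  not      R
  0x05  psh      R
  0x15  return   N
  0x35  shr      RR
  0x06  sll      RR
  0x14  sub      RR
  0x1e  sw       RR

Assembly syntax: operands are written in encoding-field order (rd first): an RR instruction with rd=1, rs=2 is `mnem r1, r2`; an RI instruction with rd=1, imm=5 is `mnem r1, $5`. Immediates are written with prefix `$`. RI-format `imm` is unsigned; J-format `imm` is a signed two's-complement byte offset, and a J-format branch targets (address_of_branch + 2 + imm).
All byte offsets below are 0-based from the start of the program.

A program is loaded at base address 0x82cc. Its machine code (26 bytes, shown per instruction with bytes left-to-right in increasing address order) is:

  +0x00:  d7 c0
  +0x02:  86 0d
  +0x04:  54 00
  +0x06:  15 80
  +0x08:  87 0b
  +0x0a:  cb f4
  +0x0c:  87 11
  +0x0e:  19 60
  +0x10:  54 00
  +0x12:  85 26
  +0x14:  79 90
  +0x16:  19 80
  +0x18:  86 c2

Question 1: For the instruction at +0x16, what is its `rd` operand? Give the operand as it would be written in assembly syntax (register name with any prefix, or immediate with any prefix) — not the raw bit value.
@+16  big-endian(19 80) = 0x1980
  top 6b → 0x6 → sll [RR]
  rd: (w>>7)&0x7=0x3 → r3
  rs: (w>>4)&0x7=0x0 → r0

r3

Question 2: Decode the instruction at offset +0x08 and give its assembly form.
ldi r6, $11

+0x08: 87 0b ⇒ word 0x870b (big)
  opcode bits[15:10]=0x21: ldi/RI
  rd: (w>>7)&0x7=0x6 → r6
  imm: (w>>0)&0x7f=0xb → $11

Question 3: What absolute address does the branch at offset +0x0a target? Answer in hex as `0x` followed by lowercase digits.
off 0x0a: read cb f4 as big → 0xcbf4
  opcode bits[15:10]=0x32: je/J
  imm: (w>>0)&0x3ff=0x3f4 (s10→-12) → $-12
  target = base 0x82cc + off 0x0a + 2 + imm -12 = 0x82cc

0x82cc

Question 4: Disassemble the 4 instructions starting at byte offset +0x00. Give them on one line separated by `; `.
shr r7, r4; ldi r4, $13; return; psh r3

@+00  big-endian(d7 c0) = 0xd7c0
  opcode bits[15:10]=0x35: shr/RR
  [9:7] rd=7 = r7
  [6:4] rs=4 = r4
@+02  big-endian(86 0d) = 0x860d
  opcode bits[15:10]=0x21: ldi/RI
  [9:7] rd=4 = r4
  [6:0] imm=13 = $13
@+04  big-endian(54 00) = 0x5400
  opcode bits[15:10]=0x15: return/N
@+06  big-endian(15 80) = 0x1580
  opcode bits[15:10]=0x5: psh/R
  [9:7] rd=3 = r3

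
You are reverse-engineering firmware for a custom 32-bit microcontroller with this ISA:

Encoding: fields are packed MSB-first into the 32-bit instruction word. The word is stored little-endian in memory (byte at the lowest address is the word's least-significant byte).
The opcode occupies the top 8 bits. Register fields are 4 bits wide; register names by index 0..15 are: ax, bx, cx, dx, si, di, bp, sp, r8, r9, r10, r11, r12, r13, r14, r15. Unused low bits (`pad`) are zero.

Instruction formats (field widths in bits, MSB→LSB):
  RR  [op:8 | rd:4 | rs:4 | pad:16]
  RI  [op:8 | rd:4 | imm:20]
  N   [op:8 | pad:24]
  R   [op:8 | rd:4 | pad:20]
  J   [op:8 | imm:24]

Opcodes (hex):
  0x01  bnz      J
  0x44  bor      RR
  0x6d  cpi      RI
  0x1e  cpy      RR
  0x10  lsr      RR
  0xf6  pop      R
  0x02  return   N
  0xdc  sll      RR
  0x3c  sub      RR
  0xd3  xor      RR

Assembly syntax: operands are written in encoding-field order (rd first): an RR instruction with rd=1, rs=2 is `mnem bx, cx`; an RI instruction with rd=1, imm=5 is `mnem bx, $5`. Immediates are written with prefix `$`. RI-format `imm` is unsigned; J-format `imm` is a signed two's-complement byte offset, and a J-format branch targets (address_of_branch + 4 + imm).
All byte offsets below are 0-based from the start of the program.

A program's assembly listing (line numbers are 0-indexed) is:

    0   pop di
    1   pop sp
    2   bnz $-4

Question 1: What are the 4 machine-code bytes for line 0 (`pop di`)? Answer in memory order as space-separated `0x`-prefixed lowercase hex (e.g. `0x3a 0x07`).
0x00 0x00 0x50 0xf6

L0: pop op=0xf6:8|rd=5:4|pad=0:20 ⇒ 0xf6500000 ⇒ little 00 00 50 f6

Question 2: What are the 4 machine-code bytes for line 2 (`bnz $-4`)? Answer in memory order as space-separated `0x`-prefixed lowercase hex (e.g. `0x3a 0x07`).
line 2 (bnz): pack op=0x1:8|imm=-4:24 = 0x01fffffc; little→ fc ff ff 01

0xfc 0xff 0xff 0x01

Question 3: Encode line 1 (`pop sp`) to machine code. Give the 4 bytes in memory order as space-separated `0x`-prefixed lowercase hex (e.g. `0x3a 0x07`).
line 1 (pop): pack op=0xf6:8|rd=7:4|pad=0:20 = 0xf6700000; little→ 00 00 70 f6

0x00 0x00 0x70 0xf6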